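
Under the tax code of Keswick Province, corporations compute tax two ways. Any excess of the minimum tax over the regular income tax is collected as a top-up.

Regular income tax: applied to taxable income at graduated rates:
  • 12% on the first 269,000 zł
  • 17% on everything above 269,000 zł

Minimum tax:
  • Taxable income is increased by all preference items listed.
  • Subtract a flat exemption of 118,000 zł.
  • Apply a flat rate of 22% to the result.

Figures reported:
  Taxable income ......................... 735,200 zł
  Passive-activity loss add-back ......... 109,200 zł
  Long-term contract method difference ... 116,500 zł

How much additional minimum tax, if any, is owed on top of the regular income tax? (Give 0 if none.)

73,904 zł

Regular income tax:
  269,000 zł × 12% = 32,280 zł
  466,200 zł × 17% = 79,254 zł
  → 111,534 zł

Minimum tax:
  Adjusted income: 735,200 zł + 109,200 zł + 116,500 zł = 960,900 zł
  Less exemption 118,000 zł → base 842,900 zł
  842,900 zł × 22% = 185,438 zł

Excess of minimum tax over regular income tax: 185,438 zł − 111,534 zł = 73,904 zł.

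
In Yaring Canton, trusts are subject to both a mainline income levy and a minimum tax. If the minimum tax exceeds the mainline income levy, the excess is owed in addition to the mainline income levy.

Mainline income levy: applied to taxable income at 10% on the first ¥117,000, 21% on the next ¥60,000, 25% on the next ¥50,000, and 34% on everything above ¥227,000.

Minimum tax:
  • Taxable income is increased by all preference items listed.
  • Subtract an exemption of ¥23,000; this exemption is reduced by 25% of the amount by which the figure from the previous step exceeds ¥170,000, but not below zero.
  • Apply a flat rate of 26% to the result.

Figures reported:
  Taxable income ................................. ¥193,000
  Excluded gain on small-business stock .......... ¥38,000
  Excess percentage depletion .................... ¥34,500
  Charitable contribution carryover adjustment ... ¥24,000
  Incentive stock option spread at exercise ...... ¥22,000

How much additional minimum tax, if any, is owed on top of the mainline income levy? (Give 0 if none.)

Minimum tax:
  Adjusted income: ¥193,000 + ¥38,000 + ¥34,500 + ¥24,000 + ¥22,000 = ¥311,500
  Exemption: 25% × (¥311,500 − ¥170,000) = ¥35,375 ≥ ¥23,000, so the exemption is fully phased out
  Base: ¥311,500 − ¥0 = ¥311,500
  ¥311,500 × 26% = ¥80,990

Mainline income levy:
  ¥117,000 × 10% = ¥11,700
  ¥60,000 × 21% = ¥12,600
  ¥16,000 × 25% = ¥4,000
  → ¥28,300

Excess of minimum tax over mainline income levy: ¥80,990 − ¥28,300 = ¥52,690.

¥52,690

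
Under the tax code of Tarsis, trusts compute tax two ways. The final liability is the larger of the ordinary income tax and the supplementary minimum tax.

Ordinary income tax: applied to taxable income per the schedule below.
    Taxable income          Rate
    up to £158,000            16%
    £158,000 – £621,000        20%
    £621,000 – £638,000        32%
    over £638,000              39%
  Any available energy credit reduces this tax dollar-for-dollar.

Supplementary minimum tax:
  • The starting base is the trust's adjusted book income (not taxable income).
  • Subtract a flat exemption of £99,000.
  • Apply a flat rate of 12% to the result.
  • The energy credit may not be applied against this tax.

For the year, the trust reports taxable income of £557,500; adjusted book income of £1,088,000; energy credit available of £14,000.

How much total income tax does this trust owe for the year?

Supplementary minimum tax:
  Base (adjusted book income): £1,088,000
  Less exemption £99,000 → base £989,000
  £989,000 × 12% = £118,680

Ordinary income tax:
  £158,000 × 16% = £25,280
  £399,500 × 20% = £79,900
  → £105,180
  Less energy credit £14,000 → £91,180

£118,680 > £91,180, so the supplementary minimum tax is the binding amount.

£118,680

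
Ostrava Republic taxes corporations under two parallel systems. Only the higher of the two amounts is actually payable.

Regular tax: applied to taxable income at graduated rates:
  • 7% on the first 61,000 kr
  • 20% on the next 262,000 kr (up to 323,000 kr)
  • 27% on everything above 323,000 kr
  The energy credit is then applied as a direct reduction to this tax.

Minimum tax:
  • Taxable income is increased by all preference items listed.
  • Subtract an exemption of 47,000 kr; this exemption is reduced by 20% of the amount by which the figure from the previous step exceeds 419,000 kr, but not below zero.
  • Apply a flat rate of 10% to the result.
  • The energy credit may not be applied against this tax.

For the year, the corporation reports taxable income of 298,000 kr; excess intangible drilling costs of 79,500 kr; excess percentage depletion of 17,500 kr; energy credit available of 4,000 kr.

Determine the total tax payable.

47,670 kr

Regular tax:
  61,000 kr × 7% = 4,270 kr
  237,000 kr × 20% = 47,400 kr
  → 51,670 kr
  Less energy credit 4,000 kr → 47,670 kr

Minimum tax:
  Adjusted income: 298,000 kr + 79,500 kr + 17,500 kr = 395,000 kr
  Exemption: 395,000 kr ≤ 419,000 kr, so full 47,000 kr applies
  Base: 395,000 kr − 47,000 kr = 348,000 kr
  348,000 kr × 10% = 34,800 kr

47,670 kr > 34,800 kr, so the regular tax governs.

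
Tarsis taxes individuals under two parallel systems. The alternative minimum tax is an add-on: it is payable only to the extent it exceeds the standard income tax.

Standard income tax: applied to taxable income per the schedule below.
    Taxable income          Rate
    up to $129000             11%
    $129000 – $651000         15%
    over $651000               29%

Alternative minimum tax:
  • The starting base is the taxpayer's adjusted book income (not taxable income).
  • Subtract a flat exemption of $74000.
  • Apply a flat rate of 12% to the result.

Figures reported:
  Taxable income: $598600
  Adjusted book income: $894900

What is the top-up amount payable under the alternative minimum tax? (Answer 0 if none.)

$13878

Alternative minimum tax:
  Base (adjusted book income): $894900
  Less exemption $74000 → base $820900
  $820900 × 12% = $98508

Standard income tax:
  $129000 × 11% = $14190
  $469600 × 15% = $70440
  → $84630

Excess of alternative minimum tax over standard income tax: $98508 − $84630 = $13878.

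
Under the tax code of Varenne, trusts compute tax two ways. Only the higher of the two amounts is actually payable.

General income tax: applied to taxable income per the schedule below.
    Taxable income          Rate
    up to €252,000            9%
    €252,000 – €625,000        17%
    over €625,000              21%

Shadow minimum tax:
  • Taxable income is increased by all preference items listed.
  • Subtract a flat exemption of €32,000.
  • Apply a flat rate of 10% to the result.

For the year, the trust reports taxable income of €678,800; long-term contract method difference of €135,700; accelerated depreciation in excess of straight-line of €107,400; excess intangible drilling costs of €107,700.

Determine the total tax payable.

General income tax:
  €252,000 × 9% = €22,680
  €373,000 × 17% = €63,410
  €53,800 × 21% = €11,298
  → €97,388

Shadow minimum tax:
  Adjusted income: €678,800 + €135,700 + €107,400 + €107,700 = €1,029,600
  Less exemption €32,000 → base €997,600
  €997,600 × 10% = €99,760

€99,760 > €97,388, so the shadow minimum tax is the binding amount.

€99,760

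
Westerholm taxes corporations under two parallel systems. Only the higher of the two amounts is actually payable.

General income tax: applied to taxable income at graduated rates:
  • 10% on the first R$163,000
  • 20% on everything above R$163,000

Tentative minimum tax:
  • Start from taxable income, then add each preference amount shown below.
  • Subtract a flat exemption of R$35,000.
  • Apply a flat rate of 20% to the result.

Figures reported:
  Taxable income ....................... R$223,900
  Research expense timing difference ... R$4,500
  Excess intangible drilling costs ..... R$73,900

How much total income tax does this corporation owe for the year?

R$53,460

Tentative minimum tax:
  Adjusted income: R$223,900 + R$4,500 + R$73,900 = R$302,300
  Less exemption R$35,000 → base R$267,300
  R$267,300 × 20% = R$53,460

General income tax:
  R$163,000 × 10% = R$16,300
  R$60,900 × 20% = R$12,180
  → R$28,480

R$53,460 > R$28,480, so the tentative minimum tax is the binding amount.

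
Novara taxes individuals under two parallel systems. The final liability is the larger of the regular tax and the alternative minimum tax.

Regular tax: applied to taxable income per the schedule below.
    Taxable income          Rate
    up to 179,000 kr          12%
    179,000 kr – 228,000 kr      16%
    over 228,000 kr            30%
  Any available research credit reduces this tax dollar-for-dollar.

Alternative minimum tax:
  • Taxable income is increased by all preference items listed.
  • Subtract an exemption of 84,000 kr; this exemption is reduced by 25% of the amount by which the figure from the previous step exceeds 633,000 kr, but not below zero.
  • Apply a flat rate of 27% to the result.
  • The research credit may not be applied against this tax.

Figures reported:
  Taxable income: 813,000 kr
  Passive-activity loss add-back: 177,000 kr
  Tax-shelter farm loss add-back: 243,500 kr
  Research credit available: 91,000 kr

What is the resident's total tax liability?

333,045 kr

Alternative minimum tax:
  Adjusted income: 813,000 kr + 177,000 kr + 243,500 kr = 1,233,500 kr
  Exemption: 25% × (1,233,500 kr − 633,000 kr) = 150,125 kr ≥ 84,000 kr, so the exemption is fully phased out
  Base: 1,233,500 kr − 0 kr = 1,233,500 kr
  1,233,500 kr × 27% = 333,045 kr

Regular tax:
  179,000 kr × 12% = 21,480 kr
  49,000 kr × 16% = 7,840 kr
  585,000 kr × 30% = 175,500 kr
  → 204,820 kr
  Less research credit 91,000 kr → 113,820 kr

333,045 kr > 113,820 kr, so the alternative minimum tax is the binding amount.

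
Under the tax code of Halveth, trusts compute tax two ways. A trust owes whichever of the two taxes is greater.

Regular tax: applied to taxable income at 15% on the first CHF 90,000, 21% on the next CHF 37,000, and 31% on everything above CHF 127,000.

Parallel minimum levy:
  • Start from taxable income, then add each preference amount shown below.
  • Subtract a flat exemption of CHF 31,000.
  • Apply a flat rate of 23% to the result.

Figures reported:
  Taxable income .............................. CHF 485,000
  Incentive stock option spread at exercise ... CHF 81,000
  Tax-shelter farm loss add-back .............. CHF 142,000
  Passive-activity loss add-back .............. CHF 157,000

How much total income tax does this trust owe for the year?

Regular tax:
  CHF 90,000 × 15% = CHF 13,500
  CHF 37,000 × 21% = CHF 7,770
  CHF 358,000 × 31% = CHF 110,980
  → CHF 132,250

Parallel minimum levy:
  Adjusted income: CHF 485,000 + CHF 81,000 + CHF 142,000 + CHF 157,000 = CHF 865,000
  Less exemption CHF 31,000 → base CHF 834,000
  CHF 834,000 × 23% = CHF 191,820

CHF 191,820 > CHF 132,250, so the parallel minimum levy is the binding amount.

CHF 191,820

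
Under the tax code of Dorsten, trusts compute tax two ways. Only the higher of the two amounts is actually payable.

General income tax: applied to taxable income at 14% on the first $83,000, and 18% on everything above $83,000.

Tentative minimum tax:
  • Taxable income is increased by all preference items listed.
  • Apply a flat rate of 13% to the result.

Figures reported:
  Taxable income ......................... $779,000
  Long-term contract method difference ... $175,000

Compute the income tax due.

General income tax:
  $83,000 × 14% = $11,620
  $696,000 × 18% = $125,280
  → $136,900

Tentative minimum tax:
  Adjusted income: $779,000 + $175,000 = $954,000
  $954,000 × 13% = $124,020

$136,900 > $124,020, so the general income tax governs.

$136,900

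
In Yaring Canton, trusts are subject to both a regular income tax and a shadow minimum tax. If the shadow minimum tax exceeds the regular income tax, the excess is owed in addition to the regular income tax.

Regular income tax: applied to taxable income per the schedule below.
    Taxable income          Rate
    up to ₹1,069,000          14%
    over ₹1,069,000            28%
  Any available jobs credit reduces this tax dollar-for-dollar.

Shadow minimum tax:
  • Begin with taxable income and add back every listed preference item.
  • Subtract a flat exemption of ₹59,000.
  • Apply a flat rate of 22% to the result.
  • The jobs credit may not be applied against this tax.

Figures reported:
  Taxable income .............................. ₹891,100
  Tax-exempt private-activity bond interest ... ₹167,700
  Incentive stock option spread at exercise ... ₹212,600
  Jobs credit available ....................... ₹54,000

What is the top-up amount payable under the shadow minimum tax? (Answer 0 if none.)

₹195,974

Regular income tax:
  ₹891,100 × 14% = ₹124,754
  Less jobs credit ₹54,000 → ₹70,754

Shadow minimum tax:
  Adjusted income: ₹891,100 + ₹167,700 + ₹212,600 = ₹1,271,400
  Less exemption ₹59,000 → base ₹1,212,400
  ₹1,212,400 × 22% = ₹266,728

Excess of shadow minimum tax over regular income tax: ₹266,728 − ₹70,754 = ₹195,974.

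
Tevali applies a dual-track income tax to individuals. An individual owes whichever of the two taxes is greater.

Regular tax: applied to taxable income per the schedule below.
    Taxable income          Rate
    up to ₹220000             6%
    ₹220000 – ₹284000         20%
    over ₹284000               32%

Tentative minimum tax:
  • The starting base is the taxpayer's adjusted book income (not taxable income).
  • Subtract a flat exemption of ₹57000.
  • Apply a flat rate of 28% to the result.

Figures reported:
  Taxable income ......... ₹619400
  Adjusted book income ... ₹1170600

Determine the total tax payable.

₹311808

Regular tax:
  ₹220000 × 6% = ₹13200
  ₹64000 × 20% = ₹12800
  ₹335400 × 32% = ₹107328
  → ₹133328

Tentative minimum tax:
  Base (adjusted book income): ₹1170600
  Less exemption ₹57000 → base ₹1113600
  ₹1113600 × 28% = ₹311808

₹311808 > ₹133328, so the tentative minimum tax is the binding amount.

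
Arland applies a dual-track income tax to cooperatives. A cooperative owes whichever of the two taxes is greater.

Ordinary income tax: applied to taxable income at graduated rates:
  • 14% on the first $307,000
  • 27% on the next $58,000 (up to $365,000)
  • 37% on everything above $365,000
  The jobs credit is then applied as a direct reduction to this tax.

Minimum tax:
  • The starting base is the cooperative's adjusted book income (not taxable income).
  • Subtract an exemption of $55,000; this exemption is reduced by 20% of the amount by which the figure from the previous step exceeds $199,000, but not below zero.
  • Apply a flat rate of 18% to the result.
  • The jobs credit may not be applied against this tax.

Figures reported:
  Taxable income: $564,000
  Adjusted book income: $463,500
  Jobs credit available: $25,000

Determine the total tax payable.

$107,270

Ordinary income tax:
  $307,000 × 14% = $42,980
  $58,000 × 27% = $15,660
  $199,000 × 37% = $73,630
  → $132,270
  Less jobs credit $25,000 → $107,270

Minimum tax:
  Base (adjusted book income): $463,500
  Exemption: $55,000 − 20% × ($463,500 − $199,000) = $55,000 − $52,900 = $2,100
  Base: $463,500 − $2,100 = $461,400
  $461,400 × 18% = $83,052

$107,270 > $83,052, so the ordinary income tax governs.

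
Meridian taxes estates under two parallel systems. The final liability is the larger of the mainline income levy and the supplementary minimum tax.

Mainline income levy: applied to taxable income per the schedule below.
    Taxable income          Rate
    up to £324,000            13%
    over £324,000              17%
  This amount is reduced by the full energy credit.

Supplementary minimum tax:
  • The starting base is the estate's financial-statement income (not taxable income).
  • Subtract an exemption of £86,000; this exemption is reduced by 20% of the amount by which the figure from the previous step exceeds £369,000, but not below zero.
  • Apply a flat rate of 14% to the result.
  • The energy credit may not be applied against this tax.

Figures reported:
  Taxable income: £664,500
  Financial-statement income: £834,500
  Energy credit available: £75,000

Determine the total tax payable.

Mainline income levy:
  £324,000 × 13% = £42,120
  £340,500 × 17% = £57,885
  → £100,005
  Less energy credit £75,000 → £25,005

Supplementary minimum tax:
  Base (financial-statement income): £834,500
  Exemption: 20% × (£834,500 − £369,000) = £93,100 ≥ £86,000, so the exemption is fully phased out
  Base: £834,500 − £0 = £834,500
  £834,500 × 14% = £116,830

£116,830 > £25,005, so the supplementary minimum tax is the binding amount.

£116,830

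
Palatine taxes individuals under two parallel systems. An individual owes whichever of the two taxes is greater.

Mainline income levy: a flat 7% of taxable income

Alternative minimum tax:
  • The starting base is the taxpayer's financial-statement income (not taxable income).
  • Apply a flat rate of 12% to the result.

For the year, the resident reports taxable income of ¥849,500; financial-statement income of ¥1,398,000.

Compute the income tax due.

Alternative minimum tax:
  Base (financial-statement income): ¥1,398,000
  ¥1,398,000 × 12% = ¥167,760

Mainline income levy:
  ¥849,500 × 7% = ¥59,465

¥167,760 > ¥59,465, so the alternative minimum tax is the binding amount.

¥167,760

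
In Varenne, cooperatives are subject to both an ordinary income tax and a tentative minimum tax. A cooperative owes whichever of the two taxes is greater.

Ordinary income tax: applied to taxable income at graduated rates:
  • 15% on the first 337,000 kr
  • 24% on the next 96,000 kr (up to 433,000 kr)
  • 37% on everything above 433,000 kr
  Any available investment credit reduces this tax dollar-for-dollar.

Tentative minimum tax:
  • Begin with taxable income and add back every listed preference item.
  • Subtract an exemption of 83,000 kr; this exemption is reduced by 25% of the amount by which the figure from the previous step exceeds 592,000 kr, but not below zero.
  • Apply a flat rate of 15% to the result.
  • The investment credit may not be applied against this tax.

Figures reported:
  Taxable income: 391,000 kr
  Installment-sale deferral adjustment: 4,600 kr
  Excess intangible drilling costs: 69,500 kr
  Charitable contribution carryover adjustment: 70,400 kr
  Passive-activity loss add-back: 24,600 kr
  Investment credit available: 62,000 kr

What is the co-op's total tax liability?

71,565 kr

Tentative minimum tax:
  Adjusted income: 391,000 kr + 4,600 kr + 69,500 kr + 70,400 kr + 24,600 kr = 560,100 kr
  Exemption: 560,100 kr ≤ 592,000 kr, so full 83,000 kr applies
  Base: 560,100 kr − 83,000 kr = 477,100 kr
  477,100 kr × 15% = 71,565 kr

Ordinary income tax:
  337,000 kr × 15% = 50,550 kr
  54,000 kr × 24% = 12,960 kr
  → 63,510 kr
  Less investment credit 62,000 kr → 1,510 kr

71,565 kr > 1,510 kr, so the tentative minimum tax is the binding amount.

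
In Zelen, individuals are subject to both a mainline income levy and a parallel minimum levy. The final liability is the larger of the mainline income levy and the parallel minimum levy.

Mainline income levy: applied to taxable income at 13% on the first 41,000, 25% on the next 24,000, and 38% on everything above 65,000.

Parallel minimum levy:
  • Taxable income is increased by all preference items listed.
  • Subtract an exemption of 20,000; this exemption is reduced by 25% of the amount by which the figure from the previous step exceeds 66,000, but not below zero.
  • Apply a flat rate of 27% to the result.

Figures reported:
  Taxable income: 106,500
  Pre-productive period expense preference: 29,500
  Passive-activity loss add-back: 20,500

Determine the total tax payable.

Mainline income levy:
  41,000 × 13% = 5,330
  24,000 × 25% = 6,000
  41,500 × 38% = 15,770
  → 27,100

Parallel minimum levy:
  Adjusted income: 106,500 + 29,500 + 20,500 = 156,500
  Exemption: 25% × (156,500 − 66,000) = 22,625 ≥ 20,000, so the exemption is fully phased out
  Base: 156,500 − 0 = 156,500
  156,500 × 27% = 42,255

42,255 > 27,100, so the parallel minimum levy is the binding amount.

42,255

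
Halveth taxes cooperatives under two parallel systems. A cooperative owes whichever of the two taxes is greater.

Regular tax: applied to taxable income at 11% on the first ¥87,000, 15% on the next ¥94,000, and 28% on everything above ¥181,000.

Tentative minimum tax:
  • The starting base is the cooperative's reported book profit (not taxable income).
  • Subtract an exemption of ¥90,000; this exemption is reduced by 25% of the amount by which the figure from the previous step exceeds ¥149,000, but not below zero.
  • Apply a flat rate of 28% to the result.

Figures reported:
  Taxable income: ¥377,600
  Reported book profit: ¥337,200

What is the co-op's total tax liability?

Regular tax:
  ¥87,000 × 11% = ¥9,570
  ¥94,000 × 15% = ¥14,100
  ¥196,600 × 28% = ¥55,048
  → ¥78,718

Tentative minimum tax:
  Base (reported book profit): ¥337,200
  Exemption: ¥90,000 − 25% × (¥337,200 − ¥149,000) = ¥90,000 − ¥47,050 = ¥42,950
  Base: ¥337,200 − ¥42,950 = ¥294,250
  ¥294,250 × 28% = ¥82,390

¥82,390 > ¥78,718, so the tentative minimum tax is the binding amount.

¥82,390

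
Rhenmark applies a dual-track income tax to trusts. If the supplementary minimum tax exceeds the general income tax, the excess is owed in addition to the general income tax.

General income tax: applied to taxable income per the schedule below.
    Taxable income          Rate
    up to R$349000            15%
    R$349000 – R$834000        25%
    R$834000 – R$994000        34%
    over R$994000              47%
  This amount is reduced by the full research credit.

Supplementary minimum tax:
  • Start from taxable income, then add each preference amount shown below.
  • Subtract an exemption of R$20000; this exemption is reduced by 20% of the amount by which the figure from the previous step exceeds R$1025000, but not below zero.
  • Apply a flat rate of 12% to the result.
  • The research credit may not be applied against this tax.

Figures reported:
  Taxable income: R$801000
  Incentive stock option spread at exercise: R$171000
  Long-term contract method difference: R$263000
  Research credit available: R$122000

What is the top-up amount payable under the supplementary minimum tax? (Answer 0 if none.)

Supplementary minimum tax:
  Adjusted income: R$801000 + R$171000 + R$263000 = R$1235000
  Exemption: 20% × (R$1235000 − R$1025000) = R$42000 ≥ R$20000, so the exemption is fully phased out
  Base: R$1235000 − R$0 = R$1235000
  R$1235000 × 12% = R$148200

General income tax:
  R$349000 × 15% = R$52350
  R$452000 × 25% = R$113000
  → R$165350
  Less research credit R$122000 → R$43350

Excess of supplementary minimum tax over general income tax: R$148200 − R$43350 = R$104850.

R$104850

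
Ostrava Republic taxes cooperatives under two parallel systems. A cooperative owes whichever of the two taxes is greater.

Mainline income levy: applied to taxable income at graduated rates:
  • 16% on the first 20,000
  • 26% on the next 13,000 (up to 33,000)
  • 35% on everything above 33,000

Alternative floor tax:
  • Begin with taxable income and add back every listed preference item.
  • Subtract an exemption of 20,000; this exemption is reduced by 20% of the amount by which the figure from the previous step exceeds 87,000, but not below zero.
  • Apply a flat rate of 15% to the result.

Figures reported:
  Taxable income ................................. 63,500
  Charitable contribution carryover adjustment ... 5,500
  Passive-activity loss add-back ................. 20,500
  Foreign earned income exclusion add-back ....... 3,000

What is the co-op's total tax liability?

Alternative floor tax:
  Adjusted income: 63,500 + 5,500 + 20,500 + 3,000 = 92,500
  Exemption: 20,000 − 20% × (92,500 − 87,000) = 20,000 − 1,100 = 18,900
  Base: 92,500 − 18,900 = 73,600
  73,600 × 15% = 11,040

Mainline income levy:
  20,000 × 16% = 3,200
  13,000 × 26% = 3,380
  30,500 × 35% = 10,675
  → 17,255

17,255 > 11,040, so the mainline income levy governs.

17,255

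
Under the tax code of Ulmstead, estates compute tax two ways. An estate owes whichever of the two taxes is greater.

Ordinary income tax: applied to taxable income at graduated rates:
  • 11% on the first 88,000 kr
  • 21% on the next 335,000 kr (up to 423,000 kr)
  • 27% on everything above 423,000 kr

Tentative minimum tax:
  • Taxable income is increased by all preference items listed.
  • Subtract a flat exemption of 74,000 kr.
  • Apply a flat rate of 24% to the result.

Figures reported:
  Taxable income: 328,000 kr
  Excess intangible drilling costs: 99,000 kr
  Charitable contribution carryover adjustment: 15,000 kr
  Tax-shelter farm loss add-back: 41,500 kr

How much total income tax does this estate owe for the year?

Tentative minimum tax:
  Adjusted income: 328,000 kr + 99,000 kr + 15,000 kr + 41,500 kr = 483,500 kr
  Less exemption 74,000 kr → base 409,500 kr
  409,500 kr × 24% = 98,280 kr

Ordinary income tax:
  88,000 kr × 11% = 9,680 kr
  240,000 kr × 21% = 50,400 kr
  → 60,080 kr

98,280 kr > 60,080 kr, so the tentative minimum tax is the binding amount.

98,280 kr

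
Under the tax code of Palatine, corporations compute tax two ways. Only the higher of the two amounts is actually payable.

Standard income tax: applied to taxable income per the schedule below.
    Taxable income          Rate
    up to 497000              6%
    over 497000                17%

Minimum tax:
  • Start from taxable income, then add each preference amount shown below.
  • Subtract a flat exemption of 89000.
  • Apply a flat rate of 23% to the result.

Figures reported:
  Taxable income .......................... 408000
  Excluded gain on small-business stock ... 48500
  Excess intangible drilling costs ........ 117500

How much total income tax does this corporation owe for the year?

Standard income tax:
  408000 × 6% = 24480

Minimum tax:
  Adjusted income: 408000 + 48500 + 117500 = 574000
  Less exemption 89000 → base 485000
  485000 × 23% = 111550

111550 > 24480, so the minimum tax is the binding amount.

111550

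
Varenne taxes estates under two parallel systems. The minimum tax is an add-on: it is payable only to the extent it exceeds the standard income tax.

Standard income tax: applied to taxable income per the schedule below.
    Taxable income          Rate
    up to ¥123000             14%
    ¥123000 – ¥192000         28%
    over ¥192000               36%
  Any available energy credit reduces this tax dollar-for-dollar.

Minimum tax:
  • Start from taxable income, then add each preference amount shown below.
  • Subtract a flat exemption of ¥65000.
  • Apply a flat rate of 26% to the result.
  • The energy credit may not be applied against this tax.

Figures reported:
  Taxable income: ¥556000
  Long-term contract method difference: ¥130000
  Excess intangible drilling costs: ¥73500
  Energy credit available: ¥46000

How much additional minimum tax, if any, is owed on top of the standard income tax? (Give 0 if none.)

Standard income tax:
  ¥123000 × 14% = ¥17220
  ¥69000 × 28% = ¥19320
  ¥364000 × 36% = ¥131040
  → ¥167580
  Less energy credit ¥46000 → ¥121580

Minimum tax:
  Adjusted income: ¥556000 + ¥130000 + ¥73500 = ¥759500
  Less exemption ¥65000 → base ¥694500
  ¥694500 × 26% = ¥180570

Excess of minimum tax over standard income tax: ¥180570 − ¥121580 = ¥58990.

¥58990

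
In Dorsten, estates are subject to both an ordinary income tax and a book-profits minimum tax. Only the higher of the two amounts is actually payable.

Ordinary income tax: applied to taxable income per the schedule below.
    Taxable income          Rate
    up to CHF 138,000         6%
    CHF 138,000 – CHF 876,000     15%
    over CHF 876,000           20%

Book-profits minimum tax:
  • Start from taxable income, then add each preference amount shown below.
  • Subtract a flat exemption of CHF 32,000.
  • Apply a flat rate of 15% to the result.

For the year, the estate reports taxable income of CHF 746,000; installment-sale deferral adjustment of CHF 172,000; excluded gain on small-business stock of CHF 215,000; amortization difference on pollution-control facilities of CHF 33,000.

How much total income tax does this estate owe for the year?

CHF 170,100

Book-profits minimum tax:
  Adjusted income: CHF 746,000 + CHF 172,000 + CHF 215,000 + CHF 33,000 = CHF 1,166,000
  Less exemption CHF 32,000 → base CHF 1,134,000
  CHF 1,134,000 × 15% = CHF 170,100

Ordinary income tax:
  CHF 138,000 × 6% = CHF 8,280
  CHF 608,000 × 15% = CHF 91,200
  → CHF 99,480

CHF 170,100 > CHF 99,480, so the book-profits minimum tax is the binding amount.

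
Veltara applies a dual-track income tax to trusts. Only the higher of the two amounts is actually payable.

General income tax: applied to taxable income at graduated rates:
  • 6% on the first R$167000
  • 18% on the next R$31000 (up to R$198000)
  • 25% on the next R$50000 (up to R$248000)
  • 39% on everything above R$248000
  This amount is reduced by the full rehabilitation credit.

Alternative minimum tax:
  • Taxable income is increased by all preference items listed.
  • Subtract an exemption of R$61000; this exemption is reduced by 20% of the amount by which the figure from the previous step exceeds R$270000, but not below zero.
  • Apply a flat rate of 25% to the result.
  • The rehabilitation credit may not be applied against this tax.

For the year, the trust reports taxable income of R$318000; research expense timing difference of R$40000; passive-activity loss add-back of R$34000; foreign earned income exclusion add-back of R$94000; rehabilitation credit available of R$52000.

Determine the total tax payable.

General income tax:
  R$167000 × 6% = R$10020
  R$31000 × 18% = R$5580
  R$50000 × 25% = R$12500
  R$70000 × 39% = R$27300
  → R$55400
  Less rehabilitation credit R$52000 → R$3400

Alternative minimum tax:
  Adjusted income: R$318000 + R$40000 + R$34000 + R$94000 = R$486000
  Exemption: R$61000 − 20% × (R$486000 − R$270000) = R$61000 − R$43200 = R$17800
  Base: R$486000 − R$17800 = R$468200
  R$468200 × 25% = R$117050

R$117050 > R$3400, so the alternative minimum tax is the binding amount.

R$117050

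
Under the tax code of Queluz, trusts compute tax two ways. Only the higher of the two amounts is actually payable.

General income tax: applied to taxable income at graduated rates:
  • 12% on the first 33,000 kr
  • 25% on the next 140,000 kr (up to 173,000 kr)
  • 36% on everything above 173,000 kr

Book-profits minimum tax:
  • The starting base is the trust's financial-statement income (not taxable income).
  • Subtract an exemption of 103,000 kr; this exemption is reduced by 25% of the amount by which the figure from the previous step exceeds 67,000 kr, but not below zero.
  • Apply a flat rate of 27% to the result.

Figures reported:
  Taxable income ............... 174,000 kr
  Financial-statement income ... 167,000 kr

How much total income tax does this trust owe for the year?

39,320 kr

General income tax:
  33,000 kr × 12% = 3,960 kr
  140,000 kr × 25% = 35,000 kr
  1,000 kr × 36% = 360 kr
  → 39,320 kr

Book-profits minimum tax:
  Base (financial-statement income): 167,000 kr
  Exemption: 103,000 kr − 25% × (167,000 kr − 67,000 kr) = 103,000 kr − 25,000 kr = 78,000 kr
  Base: 167,000 kr − 78,000 kr = 89,000 kr
  89,000 kr × 27% = 24,030 kr

39,320 kr > 24,030 kr, so the general income tax governs.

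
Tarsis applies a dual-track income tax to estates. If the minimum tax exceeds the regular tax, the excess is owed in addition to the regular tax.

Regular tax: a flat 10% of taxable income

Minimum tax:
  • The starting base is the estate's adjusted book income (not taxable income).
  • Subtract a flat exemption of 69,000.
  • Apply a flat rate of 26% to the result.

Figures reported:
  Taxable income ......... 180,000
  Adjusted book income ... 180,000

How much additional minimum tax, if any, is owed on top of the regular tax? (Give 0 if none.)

Regular tax:
  180,000 × 10% = 18,000

Minimum tax:
  Base (adjusted book income): 180,000
  Less exemption 69,000 → base 111,000
  111,000 × 26% = 28,860

Excess of minimum tax over regular tax: 28,860 − 18,000 = 10,860.

10,860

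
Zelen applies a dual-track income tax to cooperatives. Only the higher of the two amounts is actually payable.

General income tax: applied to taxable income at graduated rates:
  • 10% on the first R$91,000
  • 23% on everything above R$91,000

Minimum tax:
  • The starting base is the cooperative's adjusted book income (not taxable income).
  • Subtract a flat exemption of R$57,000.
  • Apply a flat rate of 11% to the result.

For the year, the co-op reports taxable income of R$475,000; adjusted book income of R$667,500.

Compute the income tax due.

Minimum tax:
  Base (adjusted book income): R$667,500
  Less exemption R$57,000 → base R$610,500
  R$610,500 × 11% = R$67,155

General income tax:
  R$91,000 × 10% = R$9,100
  R$384,000 × 23% = R$88,320
  → R$97,420

R$97,420 > R$67,155, so the general income tax governs.

R$97,420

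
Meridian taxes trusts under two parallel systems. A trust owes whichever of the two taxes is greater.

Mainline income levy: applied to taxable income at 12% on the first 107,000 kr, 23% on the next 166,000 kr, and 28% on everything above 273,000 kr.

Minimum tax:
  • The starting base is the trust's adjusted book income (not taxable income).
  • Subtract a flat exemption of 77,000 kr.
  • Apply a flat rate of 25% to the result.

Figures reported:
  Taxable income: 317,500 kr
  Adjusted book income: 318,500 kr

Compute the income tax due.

63,480 kr

Minimum tax:
  Base (adjusted book income): 318,500 kr
  Less exemption 77,000 kr → base 241,500 kr
  241,500 kr × 25% = 60,375 kr

Mainline income levy:
  107,000 kr × 12% = 12,840 kr
  166,000 kr × 23% = 38,180 kr
  44,500 kr × 28% = 12,460 kr
  → 63,480 kr

63,480 kr > 60,375 kr, so the mainline income levy governs.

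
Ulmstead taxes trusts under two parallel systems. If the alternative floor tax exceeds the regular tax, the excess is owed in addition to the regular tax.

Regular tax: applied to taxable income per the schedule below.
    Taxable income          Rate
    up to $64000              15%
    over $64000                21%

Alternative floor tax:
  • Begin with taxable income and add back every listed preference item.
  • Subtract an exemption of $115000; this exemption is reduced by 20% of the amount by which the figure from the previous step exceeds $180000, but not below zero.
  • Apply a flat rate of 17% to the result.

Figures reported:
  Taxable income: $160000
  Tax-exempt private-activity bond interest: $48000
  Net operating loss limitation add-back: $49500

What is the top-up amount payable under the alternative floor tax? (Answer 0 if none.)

$0

Alternative floor tax:
  Adjusted income: $160000 + $48000 + $49500 = $257500
  Exemption: $115000 − 20% × ($257500 − $180000) = $115000 − $15500 = $99500
  Base: $257500 − $99500 = $158000
  $158000 × 17% = $26860

Regular tax:
  $64000 × 15% = $9600
  $96000 × 21% = $20160
  → $29760

$26860 ≤ $29760, so no add-on is due.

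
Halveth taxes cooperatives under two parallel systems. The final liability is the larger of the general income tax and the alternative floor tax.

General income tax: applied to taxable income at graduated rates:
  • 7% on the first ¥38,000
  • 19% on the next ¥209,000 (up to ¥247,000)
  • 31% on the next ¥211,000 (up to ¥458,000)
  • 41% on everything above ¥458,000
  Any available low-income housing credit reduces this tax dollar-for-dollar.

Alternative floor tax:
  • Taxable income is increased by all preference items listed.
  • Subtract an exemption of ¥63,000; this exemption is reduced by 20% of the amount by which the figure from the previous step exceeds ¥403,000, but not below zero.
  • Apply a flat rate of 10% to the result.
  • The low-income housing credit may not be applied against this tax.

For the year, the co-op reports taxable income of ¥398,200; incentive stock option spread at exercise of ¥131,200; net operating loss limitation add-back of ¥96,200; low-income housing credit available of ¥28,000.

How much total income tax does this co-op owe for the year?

General income tax:
  ¥38,000 × 7% = ¥2,660
  ¥209,000 × 19% = ¥39,710
  ¥151,200 × 31% = ¥46,872
  → ¥89,242
  Less low-income housing credit ¥28,000 → ¥61,242

Alternative floor tax:
  Adjusted income: ¥398,200 + ¥131,200 + ¥96,200 = ¥625,600
  Exemption: ¥63,000 − 20% × (¥625,600 − ¥403,000) = ¥63,000 − ¥44,520 = ¥18,480
  Base: ¥625,600 − ¥18,480 = ¥607,120
  ¥607,120 × 10% = ¥60,712

¥61,242 > ¥60,712, so the general income tax governs.

¥61,242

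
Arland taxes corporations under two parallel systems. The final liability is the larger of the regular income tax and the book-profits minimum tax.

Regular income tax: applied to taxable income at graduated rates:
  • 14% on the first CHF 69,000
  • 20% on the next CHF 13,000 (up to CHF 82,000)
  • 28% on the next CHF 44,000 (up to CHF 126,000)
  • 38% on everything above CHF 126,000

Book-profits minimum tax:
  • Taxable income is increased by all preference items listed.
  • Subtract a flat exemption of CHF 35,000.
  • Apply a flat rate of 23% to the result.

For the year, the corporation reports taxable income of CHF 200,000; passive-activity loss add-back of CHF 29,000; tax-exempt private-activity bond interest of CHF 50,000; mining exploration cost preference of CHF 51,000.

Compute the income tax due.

Book-profits minimum tax:
  Adjusted income: CHF 200,000 + CHF 29,000 + CHF 50,000 + CHF 51,000 = CHF 330,000
  Less exemption CHF 35,000 → base CHF 295,000
  CHF 295,000 × 23% = CHF 67,850

Regular income tax:
  CHF 69,000 × 14% = CHF 9,660
  CHF 13,000 × 20% = CHF 2,600
  CHF 44,000 × 28% = CHF 12,320
  CHF 74,000 × 38% = CHF 28,120
  → CHF 52,700

CHF 67,850 > CHF 52,700, so the book-profits minimum tax is the binding amount.

CHF 67,850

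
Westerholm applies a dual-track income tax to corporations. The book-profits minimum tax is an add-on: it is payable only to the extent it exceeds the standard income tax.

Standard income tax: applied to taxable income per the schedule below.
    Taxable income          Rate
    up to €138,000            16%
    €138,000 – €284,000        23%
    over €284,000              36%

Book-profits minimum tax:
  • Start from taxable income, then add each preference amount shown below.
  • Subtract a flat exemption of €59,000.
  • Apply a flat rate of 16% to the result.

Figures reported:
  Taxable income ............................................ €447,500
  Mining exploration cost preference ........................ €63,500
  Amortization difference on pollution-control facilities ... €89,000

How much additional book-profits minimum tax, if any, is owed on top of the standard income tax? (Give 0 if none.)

Book-profits minimum tax:
  Adjusted income: €447,500 + €63,500 + €89,000 = €600,000
  Less exemption €59,000 → base €541,000
  €541,000 × 16% = €86,560

Standard income tax:
  €138,000 × 16% = €22,080
  €146,000 × 23% = €33,580
  €163,500 × 36% = €58,860
  → €114,520

€86,560 ≤ €114,520, so no add-on is due.

€0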